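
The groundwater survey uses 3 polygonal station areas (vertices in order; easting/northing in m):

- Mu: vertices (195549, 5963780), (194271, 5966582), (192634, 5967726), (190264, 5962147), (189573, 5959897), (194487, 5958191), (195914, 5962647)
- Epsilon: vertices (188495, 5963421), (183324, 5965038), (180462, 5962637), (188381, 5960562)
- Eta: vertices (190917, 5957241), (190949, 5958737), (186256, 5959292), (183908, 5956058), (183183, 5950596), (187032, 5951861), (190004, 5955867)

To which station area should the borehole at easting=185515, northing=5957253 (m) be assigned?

Eta

Cast a ray rightward from (185515, 5957253). For each polygon, the edges (by vertex number in listed order) whose endpoints lie on opposite sides of northing = 5957253, where each meets that height, and whether that is right or left of the point:
Mu: no edge straddles that height → 0 crossings.
Epsilon: no edge straddles that height → 0 crossings.
Eta: 1–2 at easting≈190917.3 (right), 3–4 at easting≈184775.6 (left) → 1 crossing.
Only Eta has an odd count, so the point is inside Eta.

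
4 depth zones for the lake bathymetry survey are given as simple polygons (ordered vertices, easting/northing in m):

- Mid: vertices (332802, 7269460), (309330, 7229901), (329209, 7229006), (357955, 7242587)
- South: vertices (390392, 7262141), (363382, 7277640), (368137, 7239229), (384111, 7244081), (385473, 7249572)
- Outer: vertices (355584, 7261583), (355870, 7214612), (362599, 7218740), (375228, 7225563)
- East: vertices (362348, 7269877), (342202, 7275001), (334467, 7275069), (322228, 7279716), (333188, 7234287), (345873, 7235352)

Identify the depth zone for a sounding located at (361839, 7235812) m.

Outer

Cast a ray rightward from (361839, 7235812). For each polygon, the edges (by vertex number in listed order) whose endpoints lie on opposite sides of northing = 7235812, where each meets that height, and whether that is right or left of the point:
Mid: 1–2 at easting≈312837.2 (left), 3–4 at easting≈343614.8 (left) → 0 crossings.
South: no edge straddles that height → 0 crossings.
Outer: 1–2 at easting≈355740.9 (left), 4–1 at easting≈369638.6 (right) → 1 crossing.
East: 4–5 at easting≈332820.1 (left), 6–1 at easting≈346092.5 (left) → 0 crossings.
Only Outer has an odd count, so the point is inside Outer.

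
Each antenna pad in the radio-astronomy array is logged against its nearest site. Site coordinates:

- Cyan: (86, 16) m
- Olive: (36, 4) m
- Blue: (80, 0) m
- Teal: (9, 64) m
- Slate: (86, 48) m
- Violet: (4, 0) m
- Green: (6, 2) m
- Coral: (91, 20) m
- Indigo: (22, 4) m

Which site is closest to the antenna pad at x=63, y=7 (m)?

Blue

Squared distances to each site:
Cyan: 610.000; Olive: 738.000; Blue: 338.000; Teal: 6165.000; Slate: 2210.000; Violet: 3530.000; Green: 3274.000; Coral: 953.000; Indigo: 1690.000.
Minimum at Blue.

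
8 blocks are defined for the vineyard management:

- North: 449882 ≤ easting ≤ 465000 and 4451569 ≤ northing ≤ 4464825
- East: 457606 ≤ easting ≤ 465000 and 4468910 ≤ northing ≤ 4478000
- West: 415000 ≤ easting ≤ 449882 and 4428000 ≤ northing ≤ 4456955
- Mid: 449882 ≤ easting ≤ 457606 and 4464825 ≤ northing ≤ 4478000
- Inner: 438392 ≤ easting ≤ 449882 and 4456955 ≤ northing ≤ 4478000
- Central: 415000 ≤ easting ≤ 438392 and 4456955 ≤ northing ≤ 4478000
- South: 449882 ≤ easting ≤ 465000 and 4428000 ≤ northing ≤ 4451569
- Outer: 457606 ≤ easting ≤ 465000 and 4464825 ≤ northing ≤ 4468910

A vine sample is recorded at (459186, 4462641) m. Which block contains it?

North

The point has easting = 459186 and northing = 4462641.
Only North satisfies 449882 ≤ easting ≤ 465000 and 4451569 ≤ northing ≤ 4464825.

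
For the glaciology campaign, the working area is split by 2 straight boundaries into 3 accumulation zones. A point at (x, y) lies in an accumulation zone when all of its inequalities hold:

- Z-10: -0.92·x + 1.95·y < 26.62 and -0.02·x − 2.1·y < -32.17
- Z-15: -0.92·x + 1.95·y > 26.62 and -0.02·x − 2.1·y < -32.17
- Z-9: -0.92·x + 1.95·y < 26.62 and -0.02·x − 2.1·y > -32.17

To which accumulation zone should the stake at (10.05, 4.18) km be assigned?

Z-9

-0.92·10.05 + 1.95·4.18 = -1.095, which is < 26.62
-0.02·10.05 − 2.1·4.18 = -8.979, which is > -32.17
This sign pattern matches Z-9.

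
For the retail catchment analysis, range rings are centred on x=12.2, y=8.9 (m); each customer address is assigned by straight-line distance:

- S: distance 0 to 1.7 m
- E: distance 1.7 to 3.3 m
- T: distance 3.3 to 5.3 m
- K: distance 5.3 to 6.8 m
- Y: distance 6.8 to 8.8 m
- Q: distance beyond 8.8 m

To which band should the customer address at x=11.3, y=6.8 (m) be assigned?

E

Distance = √((11.3−12.2)² + (6.8−8.9)²) = √(0.810 + 4.410) = 2.285 m.
1.7 ≤ 2.285 < 3.3 → E.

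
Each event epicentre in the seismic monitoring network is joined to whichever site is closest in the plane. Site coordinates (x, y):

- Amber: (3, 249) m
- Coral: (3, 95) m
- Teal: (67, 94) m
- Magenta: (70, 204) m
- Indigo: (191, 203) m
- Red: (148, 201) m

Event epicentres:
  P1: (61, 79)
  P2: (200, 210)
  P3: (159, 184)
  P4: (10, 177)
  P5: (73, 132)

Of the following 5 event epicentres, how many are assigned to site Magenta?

P1 → Teal
P2 → Indigo
P3 → Red
P4 → Magenta
P5 → Teal
1 of the 5 goes to Magenta.

1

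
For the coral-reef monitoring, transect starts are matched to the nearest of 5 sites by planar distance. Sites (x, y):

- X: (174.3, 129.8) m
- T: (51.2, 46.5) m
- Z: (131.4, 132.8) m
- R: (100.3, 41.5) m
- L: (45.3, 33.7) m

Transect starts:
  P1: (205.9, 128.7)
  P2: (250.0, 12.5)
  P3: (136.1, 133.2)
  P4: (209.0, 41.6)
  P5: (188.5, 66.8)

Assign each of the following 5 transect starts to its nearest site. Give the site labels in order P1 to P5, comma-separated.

P1 → X (d²=999.77)
P2 → X (d²=19489.78)
P3 → Z (d²=22.25)
P4 → X (d²=8983.33)
P5 → X (d²=4170.64)

X, X, Z, X, X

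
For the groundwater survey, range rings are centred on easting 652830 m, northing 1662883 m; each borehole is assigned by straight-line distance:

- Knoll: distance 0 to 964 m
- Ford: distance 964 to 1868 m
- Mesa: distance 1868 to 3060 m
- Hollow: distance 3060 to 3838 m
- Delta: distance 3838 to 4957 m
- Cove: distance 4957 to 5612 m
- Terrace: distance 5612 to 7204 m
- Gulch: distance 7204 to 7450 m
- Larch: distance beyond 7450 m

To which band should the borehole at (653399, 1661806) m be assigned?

Distance = √((653399−652830)² + (1661806−1662883)²) = √(323761.000 + 1159929.000) = 1218.068 m.
964 ≤ 1218.068 < 1868 → Ford.

Ford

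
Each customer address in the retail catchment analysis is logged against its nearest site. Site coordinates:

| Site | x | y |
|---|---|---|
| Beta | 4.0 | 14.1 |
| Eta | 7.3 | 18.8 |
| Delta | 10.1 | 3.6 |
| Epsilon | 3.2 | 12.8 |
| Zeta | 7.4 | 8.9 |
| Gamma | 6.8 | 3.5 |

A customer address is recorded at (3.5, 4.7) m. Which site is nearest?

Squared distances to each site:
Beta: 88.610; Eta: 213.250; Delta: 44.770; Epsilon: 65.700; Zeta: 32.850; Gamma: 12.330.
Minimum at Gamma.

Gamma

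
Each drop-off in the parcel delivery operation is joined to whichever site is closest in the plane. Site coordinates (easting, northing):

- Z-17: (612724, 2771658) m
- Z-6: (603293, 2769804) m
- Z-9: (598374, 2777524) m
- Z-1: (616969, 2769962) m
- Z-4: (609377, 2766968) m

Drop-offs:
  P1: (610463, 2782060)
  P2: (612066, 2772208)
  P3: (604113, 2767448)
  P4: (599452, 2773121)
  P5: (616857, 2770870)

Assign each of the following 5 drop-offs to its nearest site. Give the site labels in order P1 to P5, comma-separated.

Z-17, Z-17, Z-6, Z-9, Z-1

P1 → Z-17 (d²=113313725.00)
P2 → Z-17 (d²=735464.00)
P3 → Z-6 (d²=6223136.00)
P4 → Z-9 (d²=20548493.00)
P5 → Z-1 (d²=837008.00)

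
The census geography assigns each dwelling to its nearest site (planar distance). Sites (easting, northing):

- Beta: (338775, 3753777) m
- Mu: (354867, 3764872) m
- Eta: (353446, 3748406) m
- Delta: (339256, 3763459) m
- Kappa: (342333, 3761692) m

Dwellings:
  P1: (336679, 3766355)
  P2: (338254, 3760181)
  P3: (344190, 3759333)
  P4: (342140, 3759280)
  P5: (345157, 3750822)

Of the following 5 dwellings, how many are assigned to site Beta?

1

P1 → Delta
P2 → Delta
P3 → Kappa
P4 → Kappa
P5 → Beta
1 of the 5 goes to Beta.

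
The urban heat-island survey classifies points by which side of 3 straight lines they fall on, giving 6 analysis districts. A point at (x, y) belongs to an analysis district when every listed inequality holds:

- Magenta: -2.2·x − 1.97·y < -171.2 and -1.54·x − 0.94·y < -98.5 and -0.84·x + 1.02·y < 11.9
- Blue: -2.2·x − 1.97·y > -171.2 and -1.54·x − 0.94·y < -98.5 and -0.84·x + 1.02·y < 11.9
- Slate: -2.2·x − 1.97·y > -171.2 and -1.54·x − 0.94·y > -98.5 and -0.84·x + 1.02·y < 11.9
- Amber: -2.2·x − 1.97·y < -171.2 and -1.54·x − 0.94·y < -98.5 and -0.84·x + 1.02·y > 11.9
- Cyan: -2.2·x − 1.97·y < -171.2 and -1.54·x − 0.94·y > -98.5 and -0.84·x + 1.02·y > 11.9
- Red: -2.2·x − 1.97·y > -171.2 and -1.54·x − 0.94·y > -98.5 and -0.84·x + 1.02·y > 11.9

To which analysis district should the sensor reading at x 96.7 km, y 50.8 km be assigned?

-2.2·96.7 − 1.97·50.8 = -312.816, which is < -171.2
-1.54·96.7 − 0.94·50.8 = -196.670, which is < -98.5
-0.84·96.7 + 1.02·50.8 = -29.412, which is < 11.9
This sign pattern matches Magenta.

Magenta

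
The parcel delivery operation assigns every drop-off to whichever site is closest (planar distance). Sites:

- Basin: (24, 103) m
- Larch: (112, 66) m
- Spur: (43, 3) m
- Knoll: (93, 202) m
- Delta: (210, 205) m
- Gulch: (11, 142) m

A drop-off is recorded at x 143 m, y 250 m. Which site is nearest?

Squared distances to each site:
Basin: 35770.000; Larch: 34817.000; Spur: 71009.000; Knoll: 4804.000; Delta: 6514.000; Gulch: 29088.000.
Minimum at Knoll.

Knoll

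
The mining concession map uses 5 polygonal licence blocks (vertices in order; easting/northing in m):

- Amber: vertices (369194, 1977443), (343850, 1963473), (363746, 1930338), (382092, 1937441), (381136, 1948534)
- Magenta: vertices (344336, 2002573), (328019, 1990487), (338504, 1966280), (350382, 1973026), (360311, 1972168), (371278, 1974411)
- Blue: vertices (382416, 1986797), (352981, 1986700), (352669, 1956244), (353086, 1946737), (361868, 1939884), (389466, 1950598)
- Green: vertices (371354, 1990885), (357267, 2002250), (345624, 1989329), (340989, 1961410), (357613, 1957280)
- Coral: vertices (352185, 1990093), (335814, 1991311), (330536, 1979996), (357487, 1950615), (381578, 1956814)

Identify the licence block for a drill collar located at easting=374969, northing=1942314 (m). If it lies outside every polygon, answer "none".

Cast a ray rightward from (374969, 1942314). For each polygon, the edges (by vertex number in listed order) whose endpoints lie on opposite sides of northing = 1942314, where each meets that height, and whether that is right or left of the point:
Amber: 2–3 at easting≈356555.0 (left), 4–5 at easting≈381672.0 (right) → 1 crossing.
Magenta: no edge straddles that height → 0 crossings.
Blue: 4–5 at easting≈358754.0 (left), 5–6 at easting≈368127.4 (left) → 0 crossings.
Green: no edge straddles that height → 0 crossings.
Coral: no edge straddles that height → 0 crossings.
Only Amber has an odd count, so the point is inside Amber.

Amber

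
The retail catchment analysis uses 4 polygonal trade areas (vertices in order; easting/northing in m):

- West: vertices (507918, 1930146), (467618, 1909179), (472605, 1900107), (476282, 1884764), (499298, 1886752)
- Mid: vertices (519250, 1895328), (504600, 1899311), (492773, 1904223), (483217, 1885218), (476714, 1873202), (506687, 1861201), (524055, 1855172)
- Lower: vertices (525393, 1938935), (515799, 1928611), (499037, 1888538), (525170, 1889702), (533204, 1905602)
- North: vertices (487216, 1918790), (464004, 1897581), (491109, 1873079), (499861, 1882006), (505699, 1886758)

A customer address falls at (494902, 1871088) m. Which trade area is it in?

Mid

Cast a ray rightward from (494902, 1871088). For each polygon, the edges (by vertex number in listed order) whose endpoints lie on opposite sides of northing = 1871088, where each meets that height, and whether that is right or left of the point:
West: no edge straddles that height → 0 crossings.
Mid: 5–6 at easting≈481993.8 (left), 7–1 at easting≈522150.5 (right) → 1 crossing.
Lower: no edge straddles that height → 0 crossings.
North: no edge straddles that height → 0 crossings.
Only Mid has an odd count, so the point is inside Mid.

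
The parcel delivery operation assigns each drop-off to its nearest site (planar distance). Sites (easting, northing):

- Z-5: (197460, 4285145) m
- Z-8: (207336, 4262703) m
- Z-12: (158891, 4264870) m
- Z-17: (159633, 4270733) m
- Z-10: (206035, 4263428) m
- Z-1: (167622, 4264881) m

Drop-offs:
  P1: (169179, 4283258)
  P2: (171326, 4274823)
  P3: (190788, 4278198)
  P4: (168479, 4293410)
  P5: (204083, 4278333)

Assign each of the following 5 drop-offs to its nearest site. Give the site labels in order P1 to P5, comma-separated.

Z-17, Z-1, Z-5, Z-17, Z-5

P1 → Z-17 (d²=248001741.00)
P2 → Z-1 (d²=112562980.00)
P3 → Z-5 (d²=92776393.00)
P4 → Z-17 (d²=592498045.00)
P5 → Z-5 (d²=90267473.00)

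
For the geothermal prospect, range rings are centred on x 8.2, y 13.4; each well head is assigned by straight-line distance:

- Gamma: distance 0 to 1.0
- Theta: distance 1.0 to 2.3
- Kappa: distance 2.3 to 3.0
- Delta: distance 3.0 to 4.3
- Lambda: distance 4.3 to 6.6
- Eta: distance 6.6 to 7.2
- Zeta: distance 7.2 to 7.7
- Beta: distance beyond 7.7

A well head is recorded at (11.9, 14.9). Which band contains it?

Delta

Distance = √((11.9−8.2)² + (14.9−13.4)²) = √(13.690 + 2.250) = 3.992.
3.0 ≤ 3.992 < 4.3 → Delta.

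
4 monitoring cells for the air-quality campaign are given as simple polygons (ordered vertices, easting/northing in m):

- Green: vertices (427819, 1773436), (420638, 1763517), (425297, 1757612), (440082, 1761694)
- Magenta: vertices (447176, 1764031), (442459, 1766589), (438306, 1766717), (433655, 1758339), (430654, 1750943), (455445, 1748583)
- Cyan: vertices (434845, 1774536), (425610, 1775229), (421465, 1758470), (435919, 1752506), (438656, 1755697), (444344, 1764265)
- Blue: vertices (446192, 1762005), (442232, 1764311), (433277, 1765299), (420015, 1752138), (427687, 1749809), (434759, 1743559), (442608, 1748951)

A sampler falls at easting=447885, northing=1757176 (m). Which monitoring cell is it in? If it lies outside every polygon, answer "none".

Cast a ray rightward from (447885, 1757176). For each polygon, the edges (by vertex number in listed order) whose endpoints lie on opposite sides of northing = 1757176, where each meets that height, and whether that is right or left of the point:
Green: no edge straddles that height → 0 crossings.
Magenta: 4–5 at easting≈433183.1 (left), 6–1 at easting≈450845.3 (right) → 1 crossing.
Cyan: 3–4 at easting≈424601.1 (left), 5–6 at easting≈439637.9 (left) → 0 crossings.
Blue: 3–4 at easting≈425091.7 (left), 7–1 at easting≈444866.2 (left) → 0 crossings.
Only Magenta has an odd count, so the point is inside Magenta.

Magenta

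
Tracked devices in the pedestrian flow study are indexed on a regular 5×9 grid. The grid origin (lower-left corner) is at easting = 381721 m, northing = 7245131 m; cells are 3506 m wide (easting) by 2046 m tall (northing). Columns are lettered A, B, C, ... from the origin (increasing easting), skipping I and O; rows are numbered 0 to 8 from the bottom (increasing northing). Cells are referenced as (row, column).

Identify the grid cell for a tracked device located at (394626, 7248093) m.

(1, D)

Column index: ⌊(394626 − 381721) / 3506⌋ = ⌊3.681⌋ = 3 → column D
Row offset from origin: ⌊(7248093 − 7245131) / 2046⌋ = ⌊1.448⌋ = 1 → row 1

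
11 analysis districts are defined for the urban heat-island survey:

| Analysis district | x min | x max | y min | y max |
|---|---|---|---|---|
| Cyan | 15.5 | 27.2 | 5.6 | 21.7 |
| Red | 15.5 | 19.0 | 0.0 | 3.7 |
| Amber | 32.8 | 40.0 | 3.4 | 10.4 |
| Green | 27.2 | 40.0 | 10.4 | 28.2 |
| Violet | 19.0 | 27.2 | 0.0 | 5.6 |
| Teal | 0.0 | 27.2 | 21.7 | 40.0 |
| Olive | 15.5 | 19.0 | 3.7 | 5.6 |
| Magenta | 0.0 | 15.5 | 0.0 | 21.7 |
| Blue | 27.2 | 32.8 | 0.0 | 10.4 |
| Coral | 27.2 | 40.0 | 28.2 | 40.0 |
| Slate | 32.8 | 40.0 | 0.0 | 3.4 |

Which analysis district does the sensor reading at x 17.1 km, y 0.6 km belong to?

Red

The point has x = 17.1 and y = 0.6.
Only Red satisfies 15.5 ≤ x ≤ 19.0 and 0.0 ≤ y ≤ 3.7.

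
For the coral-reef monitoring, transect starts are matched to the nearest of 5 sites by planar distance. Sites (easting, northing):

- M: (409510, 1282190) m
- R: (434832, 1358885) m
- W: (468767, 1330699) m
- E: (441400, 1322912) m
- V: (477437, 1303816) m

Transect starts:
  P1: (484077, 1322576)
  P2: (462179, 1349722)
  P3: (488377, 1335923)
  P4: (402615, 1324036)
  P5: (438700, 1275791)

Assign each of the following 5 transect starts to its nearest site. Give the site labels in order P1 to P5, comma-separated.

W, W, W, E, M

P1 → W (d²=300379229.00)
P2 → W (d²=405276273.00)
P3 → W (d²=411842276.00)
P4 → E (d²=1505539601.00)
P5 → M (d²=893003301.00)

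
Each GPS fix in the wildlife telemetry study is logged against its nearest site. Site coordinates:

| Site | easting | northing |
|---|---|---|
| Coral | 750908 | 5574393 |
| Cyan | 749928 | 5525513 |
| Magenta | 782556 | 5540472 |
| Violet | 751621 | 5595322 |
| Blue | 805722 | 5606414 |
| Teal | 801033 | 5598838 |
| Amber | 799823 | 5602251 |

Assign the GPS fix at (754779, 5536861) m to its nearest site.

Squared distances to each site:
Coral: 1423635665.000; Cyan: 152309305.000; Magenta: 784601050.000; Violet: 3427661485.000; Blue: 7432809058.000; Teal: 5980581045.000; Amber: 6304814036.000.
Minimum at Cyan.

Cyan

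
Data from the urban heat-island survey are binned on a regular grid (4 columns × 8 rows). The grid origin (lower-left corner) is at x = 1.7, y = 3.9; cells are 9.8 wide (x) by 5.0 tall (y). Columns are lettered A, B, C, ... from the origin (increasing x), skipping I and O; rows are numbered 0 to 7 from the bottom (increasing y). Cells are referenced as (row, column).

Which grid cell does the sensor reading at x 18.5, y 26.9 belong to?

Column index: ⌊(18.5 − 1.7) / 9.8⌋ = ⌊1.714⌋ = 1 → column B
Row offset from origin: ⌊(26.9 − 3.9) / 5.0⌋ = ⌊4.600⌋ = 4 → row 4

(4, B)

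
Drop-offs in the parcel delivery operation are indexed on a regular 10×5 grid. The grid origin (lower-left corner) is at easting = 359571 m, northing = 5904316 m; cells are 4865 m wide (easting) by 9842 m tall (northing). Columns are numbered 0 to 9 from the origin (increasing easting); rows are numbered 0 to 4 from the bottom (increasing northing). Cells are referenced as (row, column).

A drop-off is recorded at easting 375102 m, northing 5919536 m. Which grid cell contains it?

(1, 3)

Column index: ⌊(375102 − 359571) / 4865⌋ = ⌊3.192⌋ = 3
Row offset from origin: ⌊(5919536 − 5904316) / 9842⌋ = ⌊1.546⌋ = 1 → row 1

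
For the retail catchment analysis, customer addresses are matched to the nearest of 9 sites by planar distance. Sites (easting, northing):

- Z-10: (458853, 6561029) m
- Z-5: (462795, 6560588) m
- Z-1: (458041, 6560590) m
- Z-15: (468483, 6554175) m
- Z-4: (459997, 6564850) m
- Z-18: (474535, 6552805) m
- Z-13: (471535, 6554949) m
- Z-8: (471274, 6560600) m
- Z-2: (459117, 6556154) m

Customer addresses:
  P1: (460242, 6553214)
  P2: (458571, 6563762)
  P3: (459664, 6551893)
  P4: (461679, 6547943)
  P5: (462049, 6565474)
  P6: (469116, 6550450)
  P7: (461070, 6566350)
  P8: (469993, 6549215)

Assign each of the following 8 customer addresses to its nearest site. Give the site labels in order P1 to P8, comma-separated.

Z-2, Z-4, Z-2, Z-2, Z-4, Z-15, Z-4, Z-15

P1 → Z-2 (d²=9909225.00)
P2 → Z-4 (d²=3217220.00)
P3 → Z-2 (d²=18455330.00)
P4 → Z-2 (d²=73984365.00)
P5 → Z-4 (d²=4600080.00)
P6 → Z-15 (d²=14276314.00)
P7 → Z-4 (d²=3401329.00)
P8 → Z-15 (d²=26881700.00)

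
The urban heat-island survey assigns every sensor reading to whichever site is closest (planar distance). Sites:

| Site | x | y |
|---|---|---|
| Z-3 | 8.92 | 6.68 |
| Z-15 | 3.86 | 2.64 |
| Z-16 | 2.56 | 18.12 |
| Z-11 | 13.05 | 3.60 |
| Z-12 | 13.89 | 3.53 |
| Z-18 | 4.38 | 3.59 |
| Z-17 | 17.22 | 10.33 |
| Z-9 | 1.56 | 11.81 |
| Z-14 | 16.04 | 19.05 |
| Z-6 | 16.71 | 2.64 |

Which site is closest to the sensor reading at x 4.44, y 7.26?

Squared distances to each site:
Z-3: 20.407; Z-15: 21.681; Z-16: 121.474; Z-11: 87.528; Z-12: 103.215; Z-18: 13.473; Z-17: 172.753; Z-9: 28.997; Z-14: 273.564; Z-6: 171.897.
Minimum at Z-18.

Z-18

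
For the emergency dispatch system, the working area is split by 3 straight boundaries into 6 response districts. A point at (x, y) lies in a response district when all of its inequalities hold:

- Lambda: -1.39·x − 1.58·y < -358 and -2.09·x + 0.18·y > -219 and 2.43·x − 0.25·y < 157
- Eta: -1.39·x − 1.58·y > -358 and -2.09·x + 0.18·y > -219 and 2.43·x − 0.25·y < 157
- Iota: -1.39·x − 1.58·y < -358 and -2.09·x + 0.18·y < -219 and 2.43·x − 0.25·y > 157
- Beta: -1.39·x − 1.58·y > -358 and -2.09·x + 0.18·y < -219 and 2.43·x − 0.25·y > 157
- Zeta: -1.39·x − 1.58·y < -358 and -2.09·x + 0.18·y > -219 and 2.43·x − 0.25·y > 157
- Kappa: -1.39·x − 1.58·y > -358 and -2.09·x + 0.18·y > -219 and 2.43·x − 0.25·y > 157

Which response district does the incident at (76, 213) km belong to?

Lambda

-1.39·76 − 1.58·213 = -442.180, which is < -358
-2.09·76 + 0.18·213 = -120.500, which is > -219
2.43·76 − 0.25·213 = 131.430, which is < 157
This sign pattern matches Lambda.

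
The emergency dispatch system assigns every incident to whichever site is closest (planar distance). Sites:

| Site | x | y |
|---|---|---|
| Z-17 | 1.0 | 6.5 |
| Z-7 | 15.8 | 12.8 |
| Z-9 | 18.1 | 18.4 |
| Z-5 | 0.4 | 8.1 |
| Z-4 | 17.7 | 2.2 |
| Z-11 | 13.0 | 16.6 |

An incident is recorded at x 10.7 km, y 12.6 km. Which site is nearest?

Z-11

Squared distances to each site:
Z-17: 131.300; Z-7: 26.050; Z-9: 88.400; Z-5: 126.340; Z-4: 157.160; Z-11: 21.290.
Minimum at Z-11.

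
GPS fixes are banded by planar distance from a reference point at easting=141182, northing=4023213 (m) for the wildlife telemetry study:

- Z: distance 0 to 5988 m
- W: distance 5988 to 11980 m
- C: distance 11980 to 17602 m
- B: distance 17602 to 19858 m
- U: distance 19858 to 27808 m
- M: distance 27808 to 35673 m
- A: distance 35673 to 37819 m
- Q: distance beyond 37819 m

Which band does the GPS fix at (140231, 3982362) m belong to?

Q

Distance = √((140231−141182)² + (3982362−4023213)²) = √(904401.000 + 1668804201.000) = 40862.068 m.
37819 ≤ 40862.068 < ∞ → Q.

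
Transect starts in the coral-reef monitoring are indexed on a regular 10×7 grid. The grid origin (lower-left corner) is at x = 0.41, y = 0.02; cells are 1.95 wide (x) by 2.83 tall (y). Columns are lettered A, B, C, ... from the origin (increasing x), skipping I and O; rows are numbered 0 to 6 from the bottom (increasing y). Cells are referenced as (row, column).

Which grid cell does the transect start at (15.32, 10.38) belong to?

Column index: ⌊(15.32 − 0.41) / 1.95⌋ = ⌊7.646⌋ = 7 → column H
Row offset from origin: ⌊(10.38 − 0.02) / 2.83⌋ = ⌊3.661⌋ = 3 → row 3

(3, H)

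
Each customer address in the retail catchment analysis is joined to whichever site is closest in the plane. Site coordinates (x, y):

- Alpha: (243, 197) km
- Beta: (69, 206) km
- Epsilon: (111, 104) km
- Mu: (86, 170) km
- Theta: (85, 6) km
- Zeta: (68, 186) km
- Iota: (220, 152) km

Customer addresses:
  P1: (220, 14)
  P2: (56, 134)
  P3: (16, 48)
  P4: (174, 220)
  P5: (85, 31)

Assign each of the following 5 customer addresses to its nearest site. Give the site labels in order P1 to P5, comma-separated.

P1 → Theta (d²=18289.00)
P2 → Mu (d²=2196.00)
P3 → Theta (d²=6525.00)
P4 → Alpha (d²=5290.00)
P5 → Theta (d²=625.00)

Theta, Mu, Theta, Alpha, Theta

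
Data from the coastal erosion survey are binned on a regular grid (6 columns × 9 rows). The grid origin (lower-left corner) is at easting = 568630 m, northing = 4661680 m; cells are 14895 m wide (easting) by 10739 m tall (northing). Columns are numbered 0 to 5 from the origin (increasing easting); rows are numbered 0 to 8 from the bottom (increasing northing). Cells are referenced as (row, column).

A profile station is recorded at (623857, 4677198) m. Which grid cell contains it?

Column index: ⌊(623857 − 568630) / 14895⌋ = ⌊3.708⌋ = 3
Row offset from origin: ⌊(4677198 − 4661680) / 10739⌋ = ⌊1.445⌋ = 1 → row 1

(1, 3)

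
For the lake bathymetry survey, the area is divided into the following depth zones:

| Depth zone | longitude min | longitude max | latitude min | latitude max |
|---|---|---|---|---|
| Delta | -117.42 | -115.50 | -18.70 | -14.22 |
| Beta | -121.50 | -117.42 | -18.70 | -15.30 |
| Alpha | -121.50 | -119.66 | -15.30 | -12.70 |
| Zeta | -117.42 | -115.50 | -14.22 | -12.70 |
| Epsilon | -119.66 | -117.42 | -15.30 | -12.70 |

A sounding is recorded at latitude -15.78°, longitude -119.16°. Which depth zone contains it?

Beta

The point has longitude = -119.16 and latitude = -15.78.
Only Beta satisfies -121.50 ≤ longitude ≤ -117.42 and -18.70 ≤ latitude ≤ -15.30.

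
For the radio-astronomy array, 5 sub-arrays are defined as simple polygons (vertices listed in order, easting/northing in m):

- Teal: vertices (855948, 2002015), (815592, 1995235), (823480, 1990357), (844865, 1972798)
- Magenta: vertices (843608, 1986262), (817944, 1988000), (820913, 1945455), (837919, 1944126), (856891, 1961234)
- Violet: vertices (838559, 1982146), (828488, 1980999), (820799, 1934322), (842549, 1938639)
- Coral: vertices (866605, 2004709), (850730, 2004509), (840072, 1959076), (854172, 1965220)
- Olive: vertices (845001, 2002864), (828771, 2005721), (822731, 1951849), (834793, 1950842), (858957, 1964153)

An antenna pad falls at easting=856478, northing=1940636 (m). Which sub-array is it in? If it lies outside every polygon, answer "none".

Cast a ray rightward from (856478, 1940636). For each polygon, the edges (by vertex number in listed order) whose endpoints lie on opposite sides of northing = 1940636, where each meets that height, and whether that is right or left of the point:
Teal: no edge straddles that height → 0 crossings.
Magenta: no edge straddles that height → 0 crossings.
Violet: 2–3 at easting≈821839.1 (left), 4–1 at easting≈842365.9 (left) → 0 crossings.
Coral: no edge straddles that height → 0 crossings.
Olive: no edge straddles that height → 0 crossings.
All counts are even, so the point lies outside every listed polygon.

none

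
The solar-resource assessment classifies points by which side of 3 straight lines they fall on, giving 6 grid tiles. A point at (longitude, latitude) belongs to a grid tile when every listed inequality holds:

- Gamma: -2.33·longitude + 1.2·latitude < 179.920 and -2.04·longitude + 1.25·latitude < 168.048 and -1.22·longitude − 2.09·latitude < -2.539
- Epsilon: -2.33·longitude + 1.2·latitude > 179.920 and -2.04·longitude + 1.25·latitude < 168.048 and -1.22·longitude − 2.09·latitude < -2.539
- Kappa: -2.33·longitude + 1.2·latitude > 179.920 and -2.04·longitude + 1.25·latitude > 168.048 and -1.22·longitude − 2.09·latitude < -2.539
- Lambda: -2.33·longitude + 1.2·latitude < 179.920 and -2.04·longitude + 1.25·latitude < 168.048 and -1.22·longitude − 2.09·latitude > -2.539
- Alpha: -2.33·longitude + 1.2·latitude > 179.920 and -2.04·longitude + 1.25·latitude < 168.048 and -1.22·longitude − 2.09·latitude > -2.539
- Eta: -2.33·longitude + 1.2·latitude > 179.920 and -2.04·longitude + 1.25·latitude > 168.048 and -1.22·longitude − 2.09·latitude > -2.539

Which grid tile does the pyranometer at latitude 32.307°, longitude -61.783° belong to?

Alpha

-2.33·-61.783 + 1.2·32.307 = 182.723, which is > 179.920
-2.04·-61.783 + 1.25·32.307 = 166.421, which is < 168.048
-1.22·-61.783 − 2.09·32.307 = 7.854, which is > -2.539
This sign pattern matches Alpha.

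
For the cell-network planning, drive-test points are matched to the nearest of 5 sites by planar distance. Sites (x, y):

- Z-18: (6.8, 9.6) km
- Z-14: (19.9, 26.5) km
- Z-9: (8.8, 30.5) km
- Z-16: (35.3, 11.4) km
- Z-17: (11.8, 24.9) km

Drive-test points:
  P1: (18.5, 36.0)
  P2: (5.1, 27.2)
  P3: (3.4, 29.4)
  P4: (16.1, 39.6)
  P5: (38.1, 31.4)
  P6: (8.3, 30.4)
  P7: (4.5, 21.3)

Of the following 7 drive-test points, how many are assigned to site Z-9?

4

P1 → Z-14
P2 → Z-9
P3 → Z-9
P4 → Z-9
P5 → Z-14
P6 → Z-9
P7 → Z-17
4 of the 7 go to Z-9.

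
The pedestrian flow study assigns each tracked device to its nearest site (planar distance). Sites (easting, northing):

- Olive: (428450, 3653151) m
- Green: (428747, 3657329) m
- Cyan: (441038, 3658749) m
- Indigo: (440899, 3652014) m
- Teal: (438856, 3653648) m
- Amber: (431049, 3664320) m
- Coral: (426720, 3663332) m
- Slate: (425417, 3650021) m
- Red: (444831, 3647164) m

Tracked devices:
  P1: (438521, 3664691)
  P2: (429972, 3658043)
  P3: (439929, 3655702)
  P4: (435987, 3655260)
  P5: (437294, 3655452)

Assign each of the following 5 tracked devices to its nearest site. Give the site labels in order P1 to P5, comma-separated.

P1 → Cyan (d²=41642653.00)
P2 → Green (d²=2010421.00)
P3 → Teal (d²=5370245.00)
P4 → Teal (d²=10829705.00)
P5 → Teal (d²=5694260.00)

Cyan, Green, Teal, Teal, Teal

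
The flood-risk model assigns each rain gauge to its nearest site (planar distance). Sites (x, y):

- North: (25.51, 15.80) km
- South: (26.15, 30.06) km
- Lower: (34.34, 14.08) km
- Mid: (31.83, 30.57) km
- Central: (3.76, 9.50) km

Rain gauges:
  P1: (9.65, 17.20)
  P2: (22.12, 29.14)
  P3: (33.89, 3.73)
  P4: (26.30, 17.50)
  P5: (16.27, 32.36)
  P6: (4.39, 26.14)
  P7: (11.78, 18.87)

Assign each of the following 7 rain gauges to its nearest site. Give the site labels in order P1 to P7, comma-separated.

Central, South, Lower, North, South, Central, Central

P1 → Central (d²=93.98)
P2 → South (d²=17.09)
P3 → Lower (d²=107.32)
P4 → North (d²=3.51)
P5 → South (d²=102.90)
P6 → Central (d²=277.29)
P7 → Central (d²=152.12)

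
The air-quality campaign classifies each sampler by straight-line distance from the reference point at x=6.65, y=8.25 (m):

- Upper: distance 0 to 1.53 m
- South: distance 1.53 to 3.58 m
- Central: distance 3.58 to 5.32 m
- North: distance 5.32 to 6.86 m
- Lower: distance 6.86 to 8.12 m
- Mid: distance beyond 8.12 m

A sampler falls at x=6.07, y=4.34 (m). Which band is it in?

Distance = √((6.07−6.65)² + (4.34−8.25)²) = √(0.336 + 15.288) = 3.953 m.
3.58 ≤ 3.953 < 5.32 → Central.

Central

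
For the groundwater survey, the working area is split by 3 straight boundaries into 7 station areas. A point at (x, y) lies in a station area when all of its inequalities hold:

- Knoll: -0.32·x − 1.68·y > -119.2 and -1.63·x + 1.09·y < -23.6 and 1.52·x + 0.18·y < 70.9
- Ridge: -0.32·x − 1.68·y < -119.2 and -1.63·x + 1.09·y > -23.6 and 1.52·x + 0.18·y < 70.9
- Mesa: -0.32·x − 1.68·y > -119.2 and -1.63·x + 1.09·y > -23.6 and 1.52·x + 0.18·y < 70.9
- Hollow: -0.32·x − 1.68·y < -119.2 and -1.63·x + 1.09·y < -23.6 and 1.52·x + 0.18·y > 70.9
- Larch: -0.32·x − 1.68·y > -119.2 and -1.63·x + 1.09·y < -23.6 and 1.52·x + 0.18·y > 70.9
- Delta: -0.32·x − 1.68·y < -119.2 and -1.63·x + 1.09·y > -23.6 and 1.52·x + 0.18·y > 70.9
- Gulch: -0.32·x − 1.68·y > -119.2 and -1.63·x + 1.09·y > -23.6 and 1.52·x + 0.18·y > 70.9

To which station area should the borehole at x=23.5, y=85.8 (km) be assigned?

Ridge

-0.32·23.5 − 1.68·85.8 = -151.664, which is < -119.2
-1.63·23.5 + 1.09·85.8 = 55.217, which is > -23.6
1.52·23.5 + 0.18·85.8 = 51.164, which is < 70.9
This sign pattern matches Ridge.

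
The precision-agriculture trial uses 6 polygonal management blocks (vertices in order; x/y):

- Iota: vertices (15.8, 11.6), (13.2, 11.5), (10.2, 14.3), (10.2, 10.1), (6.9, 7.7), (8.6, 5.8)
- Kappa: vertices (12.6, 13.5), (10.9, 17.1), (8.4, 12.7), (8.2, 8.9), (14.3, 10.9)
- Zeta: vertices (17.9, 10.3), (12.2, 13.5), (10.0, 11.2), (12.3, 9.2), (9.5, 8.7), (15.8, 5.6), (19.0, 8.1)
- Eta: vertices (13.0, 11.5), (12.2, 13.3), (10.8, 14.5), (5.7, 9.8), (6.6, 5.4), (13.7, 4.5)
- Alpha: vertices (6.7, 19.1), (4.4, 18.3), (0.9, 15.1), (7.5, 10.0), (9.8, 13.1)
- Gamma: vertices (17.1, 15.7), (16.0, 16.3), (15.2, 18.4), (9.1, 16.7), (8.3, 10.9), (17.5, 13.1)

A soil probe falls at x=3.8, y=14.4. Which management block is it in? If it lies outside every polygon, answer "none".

Alpha

Cast a ray rightward from (3.8, 14.4). For each polygon, the edges (by vertex number in listed order) whose endpoints lie on opposite sides of y = 14.4, where each meets that height, and whether that is right or left of the point:
Iota: no edge straddles that height → 0 crossings.
Kappa: 1–2 at x≈12.18 (right), 2–3 at x≈9.37 (right) → 2 crossings.
Zeta: no edge straddles that height → 0 crossings.
Eta: 2–3 at x≈10.92 (right), 3–4 at x≈10.69 (right) → 2 crossings.
Alpha: 3–4 at x≈1.81 (left), 5–1 at x≈9.13 (right) → 1 crossing.
Gamma: 4–5 at x≈8.78 (right), 6–1 at x≈17.30 (right) → 2 crossings.
Only Alpha has an odd count, so the point is inside Alpha.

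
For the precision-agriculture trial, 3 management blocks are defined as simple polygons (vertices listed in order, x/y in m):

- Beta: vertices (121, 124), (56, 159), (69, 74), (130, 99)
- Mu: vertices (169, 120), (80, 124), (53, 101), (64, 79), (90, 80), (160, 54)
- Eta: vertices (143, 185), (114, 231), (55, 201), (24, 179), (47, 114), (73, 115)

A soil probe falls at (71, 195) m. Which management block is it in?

Eta

Cast a ray rightward from (71, 195). For each polygon, the edges (by vertex number in listed order) whose endpoints lie on opposite sides of y = 195, where each meets that height, and whether that is right or left of the point:
Beta: no edge straddles that height → 0 crossings.
Mu: no edge straddles that height → 0 crossings.
Eta: 1–2 at x≈136.7 (right), 3–4 at x≈46.5 (left) → 1 crossing.
Only Eta has an odd count, so the point is inside Eta.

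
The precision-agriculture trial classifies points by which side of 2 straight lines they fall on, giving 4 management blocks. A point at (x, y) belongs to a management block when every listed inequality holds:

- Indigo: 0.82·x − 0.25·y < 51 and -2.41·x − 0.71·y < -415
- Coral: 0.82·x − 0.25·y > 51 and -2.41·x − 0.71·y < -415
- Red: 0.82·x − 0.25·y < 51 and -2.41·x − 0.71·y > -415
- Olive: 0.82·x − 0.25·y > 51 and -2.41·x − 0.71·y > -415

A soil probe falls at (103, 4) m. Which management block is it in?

Olive

0.82·103 − 0.25·4 = 83.460, which is > 51
-2.41·103 − 0.71·4 = -251.070, which is > -415
This sign pattern matches Olive.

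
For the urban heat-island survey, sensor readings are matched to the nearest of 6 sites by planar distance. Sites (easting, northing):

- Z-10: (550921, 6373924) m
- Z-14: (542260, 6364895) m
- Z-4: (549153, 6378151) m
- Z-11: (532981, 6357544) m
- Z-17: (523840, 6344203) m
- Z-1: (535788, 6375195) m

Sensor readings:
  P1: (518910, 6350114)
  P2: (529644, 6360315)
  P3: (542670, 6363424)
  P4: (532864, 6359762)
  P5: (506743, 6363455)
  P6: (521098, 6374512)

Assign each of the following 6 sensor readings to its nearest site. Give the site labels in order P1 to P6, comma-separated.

P1 → Z-17 (d²=59244821.00)
P2 → Z-11 (d²=18814010.00)
P3 → Z-14 (d²=2331941.00)
P4 → Z-11 (d²=4933213.00)
P5 → Z-17 (d²=662946913.00)
P6 → Z-1 (d²=216262589.00)

Z-17, Z-11, Z-14, Z-11, Z-17, Z-1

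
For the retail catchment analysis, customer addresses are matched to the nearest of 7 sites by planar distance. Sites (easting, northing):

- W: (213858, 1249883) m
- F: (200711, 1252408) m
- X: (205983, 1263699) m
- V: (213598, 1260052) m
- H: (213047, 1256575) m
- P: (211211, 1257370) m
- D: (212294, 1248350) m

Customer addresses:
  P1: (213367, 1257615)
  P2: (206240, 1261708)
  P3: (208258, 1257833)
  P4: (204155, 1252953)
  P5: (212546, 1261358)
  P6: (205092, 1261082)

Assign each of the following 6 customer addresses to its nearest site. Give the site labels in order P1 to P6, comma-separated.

H, X, P, F, V, X

P1 → H (d²=1184000.00)
P2 → X (d²=4030130.00)
P3 → P (d²=8934578.00)
P4 → F (d²=12158161.00)
P5 → V (d²=2812340.00)
P6 → X (d²=7642570.00)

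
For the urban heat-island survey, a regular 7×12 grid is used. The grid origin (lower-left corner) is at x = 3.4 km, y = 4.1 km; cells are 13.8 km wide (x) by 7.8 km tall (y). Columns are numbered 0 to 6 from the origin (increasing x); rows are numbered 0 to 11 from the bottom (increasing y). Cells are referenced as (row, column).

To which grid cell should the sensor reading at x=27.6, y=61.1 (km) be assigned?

(7, 1)

Column index: ⌊(27.6 − 3.4) / 13.8⌋ = ⌊1.754⌋ = 1
Row offset from origin: ⌊(61.1 − 4.1) / 7.8⌋ = ⌊7.308⌋ = 7 → row 7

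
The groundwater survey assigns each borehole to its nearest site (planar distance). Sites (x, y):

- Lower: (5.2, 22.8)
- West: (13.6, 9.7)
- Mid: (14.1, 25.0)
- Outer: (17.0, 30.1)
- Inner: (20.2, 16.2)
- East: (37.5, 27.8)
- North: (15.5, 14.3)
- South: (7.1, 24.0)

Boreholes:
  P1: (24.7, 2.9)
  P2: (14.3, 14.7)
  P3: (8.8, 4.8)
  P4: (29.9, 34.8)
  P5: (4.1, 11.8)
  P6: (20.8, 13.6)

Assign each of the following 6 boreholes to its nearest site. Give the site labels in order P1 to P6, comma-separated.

West, North, West, East, West, Inner

P1 → West (d²=169.45)
P2 → North (d²=1.60)
P3 → West (d²=47.05)
P4 → East (d²=106.76)
P5 → West (d²=94.66)
P6 → Inner (d²=7.12)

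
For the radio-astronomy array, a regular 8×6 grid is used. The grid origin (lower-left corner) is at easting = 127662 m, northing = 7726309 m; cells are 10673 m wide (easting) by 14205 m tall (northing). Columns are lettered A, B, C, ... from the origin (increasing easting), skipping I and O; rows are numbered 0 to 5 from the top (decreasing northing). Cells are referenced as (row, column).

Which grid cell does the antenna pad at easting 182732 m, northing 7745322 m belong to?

Column index: ⌊(182732 − 127662) / 10673⌋ = ⌊5.160⌋ = 5 → column F
Row offset from origin: ⌊(7745322 − 7726309) / 14205⌋ = ⌊1.338⌋ = 1 → row 4 (counted from top)

(4, F)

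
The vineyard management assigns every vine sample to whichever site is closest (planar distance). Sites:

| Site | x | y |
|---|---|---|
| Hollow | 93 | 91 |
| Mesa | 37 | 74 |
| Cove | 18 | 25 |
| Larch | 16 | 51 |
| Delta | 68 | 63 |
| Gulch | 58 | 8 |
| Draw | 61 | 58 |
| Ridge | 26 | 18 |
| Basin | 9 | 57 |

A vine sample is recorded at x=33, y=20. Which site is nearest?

Ridge

Squared distances to each site:
Hollow: 8641.000; Mesa: 2932.000; Cove: 250.000; Larch: 1250.000; Delta: 3074.000; Gulch: 769.000; Draw: 2228.000; Ridge: 53.000; Basin: 1945.000.
Minimum at Ridge.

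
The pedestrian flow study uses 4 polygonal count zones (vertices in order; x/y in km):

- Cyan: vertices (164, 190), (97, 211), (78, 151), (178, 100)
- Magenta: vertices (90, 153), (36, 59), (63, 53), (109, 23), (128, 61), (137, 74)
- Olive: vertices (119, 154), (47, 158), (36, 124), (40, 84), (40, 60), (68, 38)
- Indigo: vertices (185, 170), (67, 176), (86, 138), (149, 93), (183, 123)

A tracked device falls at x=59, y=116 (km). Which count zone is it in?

Olive

Cast a ray rightward from (59, 116). For each polygon, the edges (by vertex number in listed order) whose endpoints lie on opposite sides of y = 116, where each meets that height, and whether that is right or left of the point:
Cyan: 3–4 at x≈146.6 (right), 4–1 at x≈175.5 (right) → 2 crossings.
Magenta: 1–2 at x≈68.7 (right), 6–1 at x≈112.0 (right) → 2 crossings.
Olive: 3–4 at x≈36.8 (left), 6–1 at x≈102.3 (right) → 1 crossing.
Indigo: 3–4 at x≈116.8 (right), 4–5 at x≈175.1 (right) → 2 crossings.
Only Olive has an odd count, so the point is inside Olive.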